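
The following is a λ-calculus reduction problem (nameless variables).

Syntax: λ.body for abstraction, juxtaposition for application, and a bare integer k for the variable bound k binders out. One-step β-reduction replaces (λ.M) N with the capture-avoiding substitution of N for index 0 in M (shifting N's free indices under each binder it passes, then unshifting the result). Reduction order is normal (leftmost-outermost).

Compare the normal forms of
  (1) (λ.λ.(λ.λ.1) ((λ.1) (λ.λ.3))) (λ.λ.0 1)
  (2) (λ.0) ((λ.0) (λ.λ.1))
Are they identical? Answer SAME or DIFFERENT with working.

Term A:
  start: (λ.λ.(λ.λ.1) ((λ.1) (λ.λ.3))) (λ.λ.0 1)
  →1  λ.(λ.λ.1) ((λ.1) (λ.λ.λ.λ.0 1))
  →2  λ.λ.(λ.2) (λ.λ.λ.λ.0 1)
  →3  λ.λ.1

Term B:
  start: (λ.0) ((λ.0) (λ.λ.1))
  →1  (λ.0) (λ.λ.1)
  →2  λ.λ.1

Answer: SAME — A ⇓ λ.λ.1, B ⇓ λ.λ.1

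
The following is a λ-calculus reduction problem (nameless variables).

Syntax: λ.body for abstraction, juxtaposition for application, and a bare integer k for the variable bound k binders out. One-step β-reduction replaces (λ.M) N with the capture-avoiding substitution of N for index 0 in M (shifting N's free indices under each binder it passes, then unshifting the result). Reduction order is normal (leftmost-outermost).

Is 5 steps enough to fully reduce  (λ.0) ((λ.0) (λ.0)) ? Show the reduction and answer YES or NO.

Answer: YES — reaches normal form λ.0 in 2 ≤ 5 steps

Reduction:
  start: (λ.0) ((λ.0) (λ.0))
  →1  (λ.0) (λ.0)
  →2  λ.0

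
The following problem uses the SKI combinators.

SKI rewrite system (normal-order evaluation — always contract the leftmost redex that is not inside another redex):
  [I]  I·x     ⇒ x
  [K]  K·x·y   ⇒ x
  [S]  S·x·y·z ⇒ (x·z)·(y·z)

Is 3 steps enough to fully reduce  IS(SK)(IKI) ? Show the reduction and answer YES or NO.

  start: IS(SK)(IKI)
  [1] S(SK)(IKI)
  [2] S(SK)(KI)

Answer: YES — reaches normal form S(SK)(KI) in 2 ≤ 3 steps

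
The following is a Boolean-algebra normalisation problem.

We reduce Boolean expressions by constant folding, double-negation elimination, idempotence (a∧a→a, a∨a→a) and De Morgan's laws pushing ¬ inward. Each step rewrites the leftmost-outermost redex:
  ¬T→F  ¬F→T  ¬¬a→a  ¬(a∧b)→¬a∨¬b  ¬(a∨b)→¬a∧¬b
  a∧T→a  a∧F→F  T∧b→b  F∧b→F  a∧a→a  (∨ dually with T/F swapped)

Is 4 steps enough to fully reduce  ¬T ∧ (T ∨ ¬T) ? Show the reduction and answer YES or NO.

  start: ¬T ∧ (T ∨ ¬T)
  [1] F ∧ (T ∨ ¬T)
  [2] F

Answer: YES — reaches normal form F in 2 ≤ 4 steps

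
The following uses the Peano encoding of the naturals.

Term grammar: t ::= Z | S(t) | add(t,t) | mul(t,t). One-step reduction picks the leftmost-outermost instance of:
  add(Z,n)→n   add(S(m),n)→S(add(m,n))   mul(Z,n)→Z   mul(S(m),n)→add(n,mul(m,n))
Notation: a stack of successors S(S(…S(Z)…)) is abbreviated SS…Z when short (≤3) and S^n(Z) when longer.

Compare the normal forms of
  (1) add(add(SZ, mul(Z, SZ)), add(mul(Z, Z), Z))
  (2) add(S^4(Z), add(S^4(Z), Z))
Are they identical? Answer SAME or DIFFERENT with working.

Answer: DIFFERENT — A ⇓ SZ, B ⇓ S^8(Z)

Working:
Term A:
  start: add(add(SZ, mul(Z, SZ)), add(mul(Z, Z), Z))
  →1  add(S(add(Z, mul(Z, SZ))), add(mul(Z, Z), Z))
  →2  S(add(add(Z, mul(Z, SZ)), add(mul(Z, Z), Z)))
  →3  S(add(mul(Z, SZ), add(mul(Z, Z), Z)))
  →4  S(add(Z, add(mul(Z, Z), Z)))
  →5  S(add(mul(Z, Z), Z))
  →6  S(add(Z, Z))
  →7  SZ

Term B:
  start: add(S^4(Z), add(S^4(Z), Z))
  →1  S(add(SSSZ, add(S^4(Z), Z)))
  →2  S(S(add(SSZ, add(S^4(Z), Z))))
  →3  S(S(S(add(SZ, add(S^4(Z), Z)))))
  →4  S(S(S(S(add(Z, add(S^4(Z), Z))))))
  →5  S(S(S(S(add(S^4(Z), Z)))))
  →6  S(S(S(S(S(add(SSSZ, Z))))))
  →7  S(S(S(S(S(S(add(SSZ, Z)))))))
  →8  S(S(S(S(S(S(S(add(SZ, Z))))))))
  →9  S(S(S(S(S(S(S(S(add(Z, Z)))))))))
  →10  S^8(Z)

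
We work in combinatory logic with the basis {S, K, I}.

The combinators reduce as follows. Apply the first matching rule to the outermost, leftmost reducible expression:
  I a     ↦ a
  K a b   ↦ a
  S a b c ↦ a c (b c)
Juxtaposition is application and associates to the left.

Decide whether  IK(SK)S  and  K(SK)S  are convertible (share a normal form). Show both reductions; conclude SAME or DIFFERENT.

Term A:
  start: IK(SK)S
  →1  K(SK)S
  →2  SK

Term B:
  start: K(SK)S
  →1  SK

Answer: SAME — A ⇓ SK, B ⇓ SK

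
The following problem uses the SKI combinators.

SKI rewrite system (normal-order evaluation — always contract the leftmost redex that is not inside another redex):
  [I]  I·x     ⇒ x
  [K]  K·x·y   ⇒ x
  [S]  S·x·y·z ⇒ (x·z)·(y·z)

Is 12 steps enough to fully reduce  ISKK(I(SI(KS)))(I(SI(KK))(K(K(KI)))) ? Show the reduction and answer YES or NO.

  start: ISKK(I(SI(KS)))(I(SI(KK))(K(K(KI))))
  step 1: SKK(I(SI(KS)))(I(SI(KK))(K(K(KI))))
  step 2: K(I(SI(KS)))(K(I(SI(KS))))(I(SI(KK))(K(K(KI))))
  step 3: I(SI(KS))(I(SI(KK))(K(K(KI))))
  step 4: SI(KS)(I(SI(KK))(K(K(KI))))
  step 5: I(I(SI(KK))(K(K(KI))))(KS(I(SI(KK))(K(K(KI)))))
  step 6: I(SI(KK))(K(K(KI)))(KS(I(SI(KK))(K(K(KI)))))
  step 7: SI(KK)(K(K(KI)))(KS(I(SI(KK))(K(K(KI)))))
  step 8: I(K(K(KI)))(KK(K(K(KI))))(KS(I(SI(KK))(K(K(KI)))))
  step 9: K(K(KI))(KK(K(K(KI))))(KS(I(SI(KK))(K(K(KI)))))
  step 10: K(KI)(KS(I(SI(KK))(K(K(KI)))))
  step 11: KI

Answer: YES — reaches normal form KI in 11 ≤ 12 steps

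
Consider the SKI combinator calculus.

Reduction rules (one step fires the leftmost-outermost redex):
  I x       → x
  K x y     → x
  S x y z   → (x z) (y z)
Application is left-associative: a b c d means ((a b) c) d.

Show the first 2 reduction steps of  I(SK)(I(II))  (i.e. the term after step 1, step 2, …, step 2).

  start: I(SK)(I(II))
  step 1: SK(I(II))
  step 2: SK(II)

Answer: after 2 steps: SK(II)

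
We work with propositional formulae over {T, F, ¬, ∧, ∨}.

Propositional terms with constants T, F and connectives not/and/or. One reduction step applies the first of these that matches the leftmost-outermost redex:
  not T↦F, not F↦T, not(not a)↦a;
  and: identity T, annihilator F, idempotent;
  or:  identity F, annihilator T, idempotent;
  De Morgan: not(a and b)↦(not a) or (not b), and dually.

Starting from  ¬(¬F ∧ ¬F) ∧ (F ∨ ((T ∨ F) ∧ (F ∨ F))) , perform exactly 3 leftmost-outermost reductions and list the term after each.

Answer: after 3 steps: F ∧ (F ∨ ((T ∨ F) ∧ (F ∨ F)))

Working:
  start: ¬(¬F ∧ ¬F) ∧ (F ∨ ((T ∨ F) ∧ (F ∨ F)))
  [1] (¬¬F ∨ ¬¬F) ∧ (F ∨ ((T ∨ F) ∧ (F ∨ F)))
  [2] ¬¬F ∧ (F ∨ ((T ∨ F) ∧ (F ∨ F)))
  [3] F ∧ (F ∨ ((T ∨ F) ∧ (F ∨ F)))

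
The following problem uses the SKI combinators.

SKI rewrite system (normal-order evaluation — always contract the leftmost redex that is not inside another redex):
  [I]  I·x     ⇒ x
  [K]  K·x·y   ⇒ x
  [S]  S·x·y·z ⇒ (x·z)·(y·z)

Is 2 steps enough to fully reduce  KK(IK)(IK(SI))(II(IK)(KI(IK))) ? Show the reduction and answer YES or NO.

  start: KK(IK)(IK(SI))(II(IK)(KI(IK)))
  step 1: K(IK(SI))(II(IK)(KI(IK)))
  step 2: IK(SI)

Answer: NO — after 2 steps the term is IK(SI), not yet normal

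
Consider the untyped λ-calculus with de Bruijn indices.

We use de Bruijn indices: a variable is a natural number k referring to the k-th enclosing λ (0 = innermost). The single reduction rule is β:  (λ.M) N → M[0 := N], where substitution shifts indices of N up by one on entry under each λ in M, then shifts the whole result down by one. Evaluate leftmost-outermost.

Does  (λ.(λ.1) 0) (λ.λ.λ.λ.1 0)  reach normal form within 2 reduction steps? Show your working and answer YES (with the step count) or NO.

Answer: YES — reaches normal form λ.λ.λ.λ.1 0 in 2 ≤ 2 steps

Derivation:
  start: (λ.(λ.1) 0) (λ.λ.λ.λ.1 0)
  step 1: (λ.λ.λ.λ.λ.1 0) (λ.λ.λ.λ.1 0)
  step 2: λ.λ.λ.λ.1 0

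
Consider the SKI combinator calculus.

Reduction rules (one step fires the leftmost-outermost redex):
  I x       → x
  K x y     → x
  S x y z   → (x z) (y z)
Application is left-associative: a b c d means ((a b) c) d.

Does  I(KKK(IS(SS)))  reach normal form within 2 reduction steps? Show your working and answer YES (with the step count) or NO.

  start: I(KKK(IS(SS)))
  step 1: KKK(IS(SS))
  step 2: K(IS(SS))

Answer: NO — after 2 steps the term is K(IS(SS)), not yet normal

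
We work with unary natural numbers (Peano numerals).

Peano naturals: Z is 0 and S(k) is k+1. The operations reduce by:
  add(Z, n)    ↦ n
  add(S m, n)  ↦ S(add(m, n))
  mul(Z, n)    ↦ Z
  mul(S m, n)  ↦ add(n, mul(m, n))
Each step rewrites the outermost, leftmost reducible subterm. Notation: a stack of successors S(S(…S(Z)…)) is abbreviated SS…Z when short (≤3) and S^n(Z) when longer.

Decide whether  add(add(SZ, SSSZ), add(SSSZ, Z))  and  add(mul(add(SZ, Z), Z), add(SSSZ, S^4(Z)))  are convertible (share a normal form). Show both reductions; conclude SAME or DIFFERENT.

Term A:
  start: add(add(SZ, SSSZ), add(SSSZ, Z))
  →1  add(S(add(Z, SSSZ)), add(SSSZ, Z))
  →2  S(add(add(Z, SSSZ), add(SSSZ, Z)))
  →3  S(add(SSSZ, add(SSSZ, Z)))
  →4  S(S(add(SSZ, add(SSSZ, Z))))
  →5  S(S(S(add(SZ, add(SSSZ, Z)))))
  →6  S(S(S(S(add(Z, add(SSSZ, Z))))))
  →7  S(S(S(S(add(SSSZ, Z)))))
  →8  S(S(S(S(S(add(SSZ, Z))))))
  →9  S(S(S(S(S(S(add(SZ, Z)))))))
  →10  S(S(S(S(S(S(S(add(Z, Z))))))))
  →11  S^7(Z)

Term B:
  start: add(mul(add(SZ, Z), Z), add(SSSZ, S^4(Z)))
  →1  add(mul(S(add(Z, Z)), Z), add(SSSZ, S^4(Z)))
  →2  add(add(Z, mul(add(Z, Z), Z)), add(SSSZ, S^4(Z)))
  →3  add(mul(add(Z, Z), Z), add(SSSZ, S^4(Z)))
  →4  add(mul(Z, Z), add(SSSZ, S^4(Z)))
  →5  add(Z, add(SSSZ, S^4(Z)))
  →6  add(SSSZ, S^4(Z))
  →7  S(add(SSZ, S^4(Z)))
  →8  S(S(add(SZ, S^4(Z))))
  →9  S(S(S(add(Z, S^4(Z)))))
  →10  S^7(Z)

Answer: SAME — A ⇓ S^7(Z), B ⇓ S^7(Z)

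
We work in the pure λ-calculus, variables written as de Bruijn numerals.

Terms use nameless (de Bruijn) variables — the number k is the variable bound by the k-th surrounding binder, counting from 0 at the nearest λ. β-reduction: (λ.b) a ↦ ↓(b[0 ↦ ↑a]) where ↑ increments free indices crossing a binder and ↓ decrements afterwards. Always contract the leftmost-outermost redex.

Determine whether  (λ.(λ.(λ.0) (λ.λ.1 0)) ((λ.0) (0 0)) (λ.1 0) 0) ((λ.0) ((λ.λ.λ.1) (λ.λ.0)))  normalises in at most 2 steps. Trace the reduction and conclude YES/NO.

  start: (λ.(λ.(λ.0) (λ.λ.1 0)) ((λ.0) (0 0)) (λ.1 0) 0) ((λ.0) ((λ.λ.λ.1) (λ.λ.0)))
  →1  (λ.(λ.0) (λ.λ.1 0)) ((λ.0) ((λ.0) ((λ.λ.λ.1) (λ.λ.0)) ((λ.0) ((λ.λ.λ.1) (λ.λ.0))))) (λ.(λ.0) ((λ.λ.λ.1) (λ.λ.0)) 0) ((λ.0) ((λ.λ.λ.1) (λ.λ.0)))
  →2  (λ.0) (λ.λ.1 0) (λ.(λ.0) ((λ.λ.λ.1) (λ.λ.0)) 0) ((λ.0) ((λ.λ.λ.1) (λ.λ.0)))

Answer: NO — after 2 steps the term is (λ.0) (λ.λ.1 0) (λ.(λ.0) ((λ.λ.λ.1) (λ.λ.0)) 0) ((λ.0) ((λ.λ.λ.1) (λ.λ.0))), not yet normal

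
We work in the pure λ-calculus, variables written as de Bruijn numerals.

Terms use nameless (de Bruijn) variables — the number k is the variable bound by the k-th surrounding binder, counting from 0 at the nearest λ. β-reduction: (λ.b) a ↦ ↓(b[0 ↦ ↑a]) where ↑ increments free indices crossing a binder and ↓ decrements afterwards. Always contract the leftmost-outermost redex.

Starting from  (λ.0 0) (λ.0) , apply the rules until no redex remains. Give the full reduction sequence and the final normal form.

Answer: normal form = λ.0  (in 2 steps)

Working:
  start: (λ.0 0) (λ.0)
  [1] (λ.0) (λ.0)
  [2] λ.0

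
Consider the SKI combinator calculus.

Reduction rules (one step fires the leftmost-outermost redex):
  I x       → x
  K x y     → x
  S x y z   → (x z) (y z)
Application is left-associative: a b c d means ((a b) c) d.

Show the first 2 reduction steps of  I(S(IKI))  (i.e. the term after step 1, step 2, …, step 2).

  start: I(S(IKI))
  step 1: S(IKI)
  step 2: S(KI)

Answer: after 2 steps: S(KI)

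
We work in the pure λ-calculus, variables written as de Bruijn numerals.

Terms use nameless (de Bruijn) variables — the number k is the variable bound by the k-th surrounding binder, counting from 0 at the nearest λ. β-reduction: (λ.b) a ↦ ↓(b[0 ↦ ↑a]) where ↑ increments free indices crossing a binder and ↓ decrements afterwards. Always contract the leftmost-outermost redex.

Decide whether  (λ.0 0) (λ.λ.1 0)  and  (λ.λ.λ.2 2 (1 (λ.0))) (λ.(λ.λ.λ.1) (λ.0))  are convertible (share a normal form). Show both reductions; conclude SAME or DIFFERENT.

Answer: DIFFERENT — A ⇓ λ.λ.1 0, B ⇓ λ.λ.λ.2 (λ.0)

Working:
Term A:
  start: (λ.0 0) (λ.λ.1 0)
  →1  (λ.λ.1 0) (λ.λ.1 0)
  →2  λ.(λ.λ.1 0) 0
  →3  λ.λ.1 0

Term B:
  start: (λ.λ.λ.2 2 (1 (λ.0))) (λ.(λ.λ.λ.1) (λ.0))
  →1  λ.λ.(λ.(λ.λ.λ.1) (λ.0)) (λ.(λ.λ.λ.1) (λ.0)) (1 (λ.0))
  →2  λ.λ.(λ.λ.λ.1) (λ.0) (1 (λ.0))
  →3  λ.λ.(λ.λ.1) (1 (λ.0))
  →4  λ.λ.λ.2 (λ.0)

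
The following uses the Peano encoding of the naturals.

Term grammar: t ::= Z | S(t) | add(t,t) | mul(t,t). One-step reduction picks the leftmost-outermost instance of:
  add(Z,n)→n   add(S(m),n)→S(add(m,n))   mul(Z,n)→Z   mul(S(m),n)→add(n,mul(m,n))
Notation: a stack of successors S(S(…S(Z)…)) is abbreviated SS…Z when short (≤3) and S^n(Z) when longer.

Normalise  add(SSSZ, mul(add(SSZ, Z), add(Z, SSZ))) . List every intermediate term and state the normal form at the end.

  start: add(SSSZ, mul(add(SSZ, Z), add(Z, SSZ)))
  →1  S(add(SSZ, mul(add(SSZ, Z), add(Z, SSZ))))
  →2  S(S(add(SZ, mul(add(SSZ, Z), add(Z, SSZ)))))
  →3  S(S(S(add(Z, mul(add(SSZ, Z), add(Z, SSZ))))))
  →4  S(S(S(mul(add(SSZ, Z), add(Z, SSZ)))))
  →5  S(S(S(mul(S(add(SZ, Z)), add(Z, SSZ)))))
  →6  S(S(S(add(add(Z, SSZ), mul(add(SZ, Z), add(Z, SSZ))))))
  →7  S(S(S(add(SSZ, mul(add(SZ, Z), add(Z, SSZ))))))
  →8  S(S(S(S(add(SZ, mul(add(SZ, Z), add(Z, SSZ)))))))
  →9  S(S(S(S(S(add(Z, mul(add(SZ, Z), add(Z, SSZ))))))))
  →10  S(S(S(S(S(mul(add(SZ, Z), add(Z, SSZ)))))))
  →11  S(S(S(S(S(mul(S(add(Z, Z)), add(Z, SSZ)))))))
  →12  S(S(S(S(S(add(add(Z, SSZ), mul(add(Z, Z), add(Z, SSZ))))))))
  →13  S(S(S(S(S(add(SSZ, mul(add(Z, Z), add(Z, SSZ))))))))
  →14  S(S(S(S(S(S(add(SZ, mul(add(Z, Z), add(Z, SSZ)))))))))
  →15  S(S(S(S(S(S(S(add(Z, mul(add(Z, Z), add(Z, SSZ))))))))))
  →16  S(S(S(S(S(S(S(mul(add(Z, Z), add(Z, SSZ)))))))))
  →17  S(S(S(S(S(S(S(mul(Z, add(Z, SSZ)))))))))
  →18  S^7(Z)

Answer: normal form = S^7(Z)  (in 18 steps)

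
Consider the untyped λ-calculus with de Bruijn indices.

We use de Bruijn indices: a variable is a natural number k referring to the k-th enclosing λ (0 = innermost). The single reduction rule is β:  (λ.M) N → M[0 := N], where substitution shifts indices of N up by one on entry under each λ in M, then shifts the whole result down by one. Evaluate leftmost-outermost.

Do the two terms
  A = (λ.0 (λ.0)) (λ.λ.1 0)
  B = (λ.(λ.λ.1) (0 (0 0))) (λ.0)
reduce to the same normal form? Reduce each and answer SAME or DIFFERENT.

Term A:
  start: (λ.0 (λ.0)) (λ.λ.1 0)
  →1  (λ.λ.1 0) (λ.0)
  →2  λ.(λ.0) 0
  →3  λ.0

Term B:
  start: (λ.(λ.λ.1) (0 (0 0))) (λ.0)
  →1  (λ.λ.1) ((λ.0) ((λ.0) (λ.0)))
  →2  λ.(λ.0) ((λ.0) (λ.0))
  →3  λ.(λ.0) (λ.0)
  →4  λ.λ.0

Answer: DIFFERENT — A ⇓ λ.0, B ⇓ λ.λ.0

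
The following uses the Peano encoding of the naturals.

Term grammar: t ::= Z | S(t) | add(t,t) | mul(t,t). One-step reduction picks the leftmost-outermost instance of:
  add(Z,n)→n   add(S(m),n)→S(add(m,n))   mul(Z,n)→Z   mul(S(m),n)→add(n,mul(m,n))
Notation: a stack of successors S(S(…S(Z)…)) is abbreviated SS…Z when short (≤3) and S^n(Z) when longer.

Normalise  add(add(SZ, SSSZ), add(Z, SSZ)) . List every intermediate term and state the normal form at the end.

  start: add(add(SZ, SSSZ), add(Z, SSZ))
  [1] add(S(add(Z, SSSZ)), add(Z, SSZ))
  [2] S(add(add(Z, SSSZ), add(Z, SSZ)))
  [3] S(add(SSSZ, add(Z, SSZ)))
  [4] S(S(add(SSZ, add(Z, SSZ))))
  [5] S(S(S(add(SZ, add(Z, SSZ)))))
  [6] S(S(S(S(add(Z, add(Z, SSZ))))))
  [7] S(S(S(S(add(Z, SSZ)))))
  [8] S^6(Z)

Answer: normal form = S^6(Z)  (in 8 steps)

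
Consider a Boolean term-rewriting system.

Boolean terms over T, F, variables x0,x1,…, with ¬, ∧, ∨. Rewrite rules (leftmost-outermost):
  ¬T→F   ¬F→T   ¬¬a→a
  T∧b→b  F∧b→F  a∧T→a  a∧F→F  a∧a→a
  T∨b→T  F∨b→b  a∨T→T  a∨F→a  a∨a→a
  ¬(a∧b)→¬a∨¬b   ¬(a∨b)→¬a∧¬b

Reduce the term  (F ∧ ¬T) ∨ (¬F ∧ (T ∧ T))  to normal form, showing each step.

Answer: normal form = T  (in 5 steps)

Derivation:
  start: (F ∧ ¬T) ∨ (¬F ∧ (T ∧ T))
  step 1: F ∨ (¬F ∧ (T ∧ T))
  step 2: ¬F ∧ (T ∧ T)
  step 3: T ∧ (T ∧ T)
  step 4: T ∧ T
  step 5: T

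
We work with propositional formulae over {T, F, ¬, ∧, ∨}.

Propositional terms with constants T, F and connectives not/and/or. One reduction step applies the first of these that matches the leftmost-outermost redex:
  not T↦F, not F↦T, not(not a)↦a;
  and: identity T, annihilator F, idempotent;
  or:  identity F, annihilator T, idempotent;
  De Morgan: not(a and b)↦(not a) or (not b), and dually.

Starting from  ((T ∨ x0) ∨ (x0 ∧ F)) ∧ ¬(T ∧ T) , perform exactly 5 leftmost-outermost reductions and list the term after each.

  start: ((T ∨ x0) ∨ (x0 ∧ F)) ∧ ¬(T ∧ T)
  [1] (T ∨ (x0 ∧ F)) ∧ ¬(T ∧ T)
  [2] T ∧ ¬(T ∧ T)
  [3] ¬(T ∧ T)
  [4] ¬T ∨ ¬T
  [5] ¬T

Answer: after 5 steps: ¬T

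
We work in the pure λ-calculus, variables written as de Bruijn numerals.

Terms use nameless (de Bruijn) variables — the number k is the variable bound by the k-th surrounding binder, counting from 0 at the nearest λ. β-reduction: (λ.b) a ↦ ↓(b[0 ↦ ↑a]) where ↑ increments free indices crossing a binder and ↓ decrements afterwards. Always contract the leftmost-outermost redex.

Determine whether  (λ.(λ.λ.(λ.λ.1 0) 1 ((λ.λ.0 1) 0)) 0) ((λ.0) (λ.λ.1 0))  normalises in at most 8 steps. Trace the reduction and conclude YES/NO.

  start: (λ.(λ.λ.(λ.λ.1 0) 1 ((λ.λ.0 1) 0)) 0) ((λ.0) (λ.λ.1 0))
  →1  (λ.λ.(λ.λ.1 0) 1 ((λ.λ.0 1) 0)) ((λ.0) (λ.λ.1 0))
  →2  λ.(λ.λ.1 0) ((λ.0) (λ.λ.1 0)) ((λ.λ.0 1) 0)
  →3  λ.(λ.(λ.0) (λ.λ.1 0) 0) ((λ.λ.0 1) 0)
  →4  λ.(λ.0) (λ.λ.1 0) ((λ.λ.0 1) 0)
  →5  λ.(λ.λ.1 0) ((λ.λ.0 1) 0)
  →6  λ.λ.(λ.λ.0 1) 1 0
  →7  λ.λ.(λ.0 2) 0
  →8  λ.λ.0 1

Answer: YES — reaches normal form λ.λ.0 1 in 8 ≤ 8 steps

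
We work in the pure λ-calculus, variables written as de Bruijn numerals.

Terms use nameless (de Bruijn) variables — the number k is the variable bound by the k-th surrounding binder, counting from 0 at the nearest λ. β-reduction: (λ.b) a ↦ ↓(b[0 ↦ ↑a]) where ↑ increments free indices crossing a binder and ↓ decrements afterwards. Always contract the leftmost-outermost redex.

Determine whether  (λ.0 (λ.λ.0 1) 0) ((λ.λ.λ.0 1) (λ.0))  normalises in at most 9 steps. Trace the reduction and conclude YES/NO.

  start: (λ.0 (λ.λ.0 1) 0) ((λ.λ.λ.0 1) (λ.0))
  step 1: (λ.λ.λ.0 1) (λ.0) (λ.λ.0 1) ((λ.λ.λ.0 1) (λ.0))
  step 2: (λ.λ.0 1) (λ.λ.0 1) ((λ.λ.λ.0 1) (λ.0))
  step 3: (λ.0 (λ.λ.0 1)) ((λ.λ.λ.0 1) (λ.0))
  step 4: (λ.λ.λ.0 1) (λ.0) (λ.λ.0 1)
  step 5: (λ.λ.0 1) (λ.λ.0 1)
  step 6: λ.0 (λ.λ.0 1)

Answer: YES — reaches normal form λ.0 (λ.λ.0 1) in 6 ≤ 9 steps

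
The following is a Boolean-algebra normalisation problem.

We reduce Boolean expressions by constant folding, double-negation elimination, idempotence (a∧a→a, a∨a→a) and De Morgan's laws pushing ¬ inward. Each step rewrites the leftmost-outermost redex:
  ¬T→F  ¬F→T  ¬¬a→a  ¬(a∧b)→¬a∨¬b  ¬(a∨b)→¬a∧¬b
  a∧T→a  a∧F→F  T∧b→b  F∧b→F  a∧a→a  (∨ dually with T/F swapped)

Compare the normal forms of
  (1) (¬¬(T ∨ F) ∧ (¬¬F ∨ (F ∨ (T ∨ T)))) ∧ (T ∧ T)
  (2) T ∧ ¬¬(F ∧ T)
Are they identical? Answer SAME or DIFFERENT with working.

Answer: DIFFERENT — A ⇓ T, B ⇓ F

Working:
Term A:
  start: (¬¬(T ∨ F) ∧ (¬¬F ∨ (F ∨ (T ∨ T)))) ∧ (T ∧ T)
  step 1: ((T ∨ F) ∧ (¬¬F ∨ (F ∨ (T ∨ T)))) ∧ (T ∧ T)
  step 2: (T ∧ (¬¬F ∨ (F ∨ (T ∨ T)))) ∧ (T ∧ T)
  step 3: (¬¬F ∨ (F ∨ (T ∨ T))) ∧ (T ∧ T)
  step 4: (F ∨ (F ∨ (T ∨ T))) ∧ (T ∧ T)
  step 5: (F ∨ (T ∨ T)) ∧ (T ∧ T)
  step 6: (T ∨ T) ∧ (T ∧ T)
  step 7: T ∧ (T ∧ T)
  step 8: T ∧ T
  step 9: T

Term B:
  start: T ∧ ¬¬(F ∧ T)
  step 1: ¬¬(F ∧ T)
  step 2: F ∧ T
  step 3: F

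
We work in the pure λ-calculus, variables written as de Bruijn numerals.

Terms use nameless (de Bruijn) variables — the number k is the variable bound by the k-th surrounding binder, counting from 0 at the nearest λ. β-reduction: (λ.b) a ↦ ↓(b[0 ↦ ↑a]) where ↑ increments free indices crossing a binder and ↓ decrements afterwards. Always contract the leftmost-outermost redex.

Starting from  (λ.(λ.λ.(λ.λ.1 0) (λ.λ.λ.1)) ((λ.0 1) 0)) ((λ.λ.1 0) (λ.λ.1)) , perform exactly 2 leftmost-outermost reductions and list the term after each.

Answer: after 2 steps: λ.(λ.λ.1 0) (λ.λ.λ.1)

Derivation:
  start: (λ.(λ.λ.(λ.λ.1 0) (λ.λ.λ.1)) ((λ.0 1) 0)) ((λ.λ.1 0) (λ.λ.1))
  [1] (λ.λ.(λ.λ.1 0) (λ.λ.λ.1)) ((λ.0 ((λ.λ.1 0) (λ.λ.1))) ((λ.λ.1 0) (λ.λ.1)))
  [2] λ.(λ.λ.1 0) (λ.λ.λ.1)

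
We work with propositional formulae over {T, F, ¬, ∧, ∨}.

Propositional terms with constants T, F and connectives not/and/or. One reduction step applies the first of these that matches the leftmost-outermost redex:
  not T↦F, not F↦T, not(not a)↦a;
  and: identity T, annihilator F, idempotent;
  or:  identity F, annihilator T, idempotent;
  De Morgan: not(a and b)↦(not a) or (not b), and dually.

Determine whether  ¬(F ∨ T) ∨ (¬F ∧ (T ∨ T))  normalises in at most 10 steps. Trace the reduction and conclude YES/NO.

  start: ¬(F ∨ T) ∨ (¬F ∧ (T ∨ T))
  →1  (¬F ∧ ¬T) ∨ (¬F ∧ (T ∨ T))
  →2  (T ∧ ¬T) ∨ (¬F ∧ (T ∨ T))
  →3  ¬T ∨ (¬F ∧ (T ∨ T))
  →4  F ∨ (¬F ∧ (T ∨ T))
  →5  ¬F ∧ (T ∨ T)
  →6  T ∧ (T ∨ T)
  →7  T ∨ T
  →8  T

Answer: YES — reaches normal form T in 8 ≤ 10 steps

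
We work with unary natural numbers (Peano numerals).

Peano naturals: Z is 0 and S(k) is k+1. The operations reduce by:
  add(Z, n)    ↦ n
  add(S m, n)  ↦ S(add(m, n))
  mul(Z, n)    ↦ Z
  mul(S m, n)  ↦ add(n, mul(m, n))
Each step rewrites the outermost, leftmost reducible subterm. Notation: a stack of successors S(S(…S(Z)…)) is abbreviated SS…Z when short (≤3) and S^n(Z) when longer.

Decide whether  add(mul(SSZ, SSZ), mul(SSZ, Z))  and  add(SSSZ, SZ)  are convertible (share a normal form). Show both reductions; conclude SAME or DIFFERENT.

Answer: SAME — A ⇓ S^4(Z), B ⇓ S^4(Z)

Working:
Term A:
  start: add(mul(SSZ, SSZ), mul(SSZ, Z))
  →1  add(add(SSZ, mul(SZ, SSZ)), mul(SSZ, Z))
  →2  add(S(add(SZ, mul(SZ, SSZ))), mul(SSZ, Z))
  →3  S(add(add(SZ, mul(SZ, SSZ)), mul(SSZ, Z)))
  →4  S(add(S(add(Z, mul(SZ, SSZ))), mul(SSZ, Z)))
  →5  S(S(add(add(Z, mul(SZ, SSZ)), mul(SSZ, Z))))
  →6  S(S(add(mul(SZ, SSZ), mul(SSZ, Z))))
  →7  S(S(add(add(SSZ, mul(Z, SSZ)), mul(SSZ, Z))))
  →8  S(S(add(S(add(SZ, mul(Z, SSZ))), mul(SSZ, Z))))
  →9  S(S(S(add(add(SZ, mul(Z, SSZ)), mul(SSZ, Z)))))
  →10  S(S(S(add(S(add(Z, mul(Z, SSZ))), mul(SSZ, Z)))))
  →11  S(S(S(S(add(add(Z, mul(Z, SSZ)), mul(SSZ, Z))))))
  →12  S(S(S(S(add(mul(Z, SSZ), mul(SSZ, Z))))))
  →13  S(S(S(S(add(Z, mul(SSZ, Z))))))
  →14  S(S(S(S(mul(SSZ, Z)))))
  →15  S(S(S(S(add(Z, mul(SZ, Z))))))
  →16  S(S(S(S(mul(SZ, Z)))))
  →17  S(S(S(S(add(Z, mul(Z, Z))))))
  →18  S(S(S(S(mul(Z, Z)))))
  →19  S^4(Z)

Term B:
  start: add(SSSZ, SZ)
  →1  S(add(SSZ, SZ))
  →2  S(S(add(SZ, SZ)))
  →3  S(S(S(add(Z, SZ))))
  →4  S^4(Z)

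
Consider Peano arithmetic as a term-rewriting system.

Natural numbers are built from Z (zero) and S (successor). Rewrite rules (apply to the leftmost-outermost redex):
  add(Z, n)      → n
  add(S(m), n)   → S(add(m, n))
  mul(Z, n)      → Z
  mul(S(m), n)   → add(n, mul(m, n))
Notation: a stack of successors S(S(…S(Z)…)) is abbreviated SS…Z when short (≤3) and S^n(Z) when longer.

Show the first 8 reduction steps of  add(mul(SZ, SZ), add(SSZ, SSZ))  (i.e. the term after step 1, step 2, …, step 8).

  start: add(mul(SZ, SZ), add(SSZ, SSZ))
  step 1: add(add(SZ, mul(Z, SZ)), add(SSZ, SSZ))
  step 2: add(S(add(Z, mul(Z, SZ))), add(SSZ, SSZ))
  step 3: S(add(add(Z, mul(Z, SZ)), add(SSZ, SSZ)))
  step 4: S(add(mul(Z, SZ), add(SSZ, SSZ)))
  step 5: S(add(Z, add(SSZ, SSZ)))
  step 6: S(add(SSZ, SSZ))
  step 7: S(S(add(SZ, SSZ)))
  step 8: S(S(S(add(Z, SSZ))))

Answer: after 8 steps: S(S(S(add(Z, SSZ))))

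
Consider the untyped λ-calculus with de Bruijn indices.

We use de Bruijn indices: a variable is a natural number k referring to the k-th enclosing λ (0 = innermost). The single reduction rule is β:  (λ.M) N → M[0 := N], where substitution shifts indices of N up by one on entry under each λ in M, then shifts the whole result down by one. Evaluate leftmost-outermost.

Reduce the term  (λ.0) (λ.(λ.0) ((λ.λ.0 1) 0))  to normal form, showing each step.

Answer: normal form = λ.λ.0 1  (in 3 steps)

Derivation:
  start: (λ.0) (λ.(λ.0) ((λ.λ.0 1) 0))
  [1] λ.(λ.0) ((λ.λ.0 1) 0)
  [2] λ.(λ.λ.0 1) 0
  [3] λ.λ.0 1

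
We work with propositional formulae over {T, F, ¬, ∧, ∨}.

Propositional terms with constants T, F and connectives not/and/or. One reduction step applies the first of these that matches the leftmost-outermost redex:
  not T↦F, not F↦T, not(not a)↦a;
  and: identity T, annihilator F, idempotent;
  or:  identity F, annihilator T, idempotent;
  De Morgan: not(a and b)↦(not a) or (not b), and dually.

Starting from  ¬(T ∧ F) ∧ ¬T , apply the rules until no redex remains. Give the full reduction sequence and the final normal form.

Answer: normal form = F  (in 6 steps)

Working:
  start: ¬(T ∧ F) ∧ ¬T
  step 1: (¬T ∨ ¬F) ∧ ¬T
  step 2: (F ∨ ¬F) ∧ ¬T
  step 3: ¬F ∧ ¬T
  step 4: T ∧ ¬T
  step 5: ¬T
  step 6: F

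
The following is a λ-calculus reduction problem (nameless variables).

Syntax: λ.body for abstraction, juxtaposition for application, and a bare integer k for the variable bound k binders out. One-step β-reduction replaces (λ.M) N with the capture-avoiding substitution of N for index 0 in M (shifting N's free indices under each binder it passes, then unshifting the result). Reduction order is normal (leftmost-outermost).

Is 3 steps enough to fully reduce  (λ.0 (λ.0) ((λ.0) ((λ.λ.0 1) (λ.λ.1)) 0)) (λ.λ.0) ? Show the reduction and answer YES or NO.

Answer: NO — after 3 steps the term is (λ.0) ((λ.λ.0 1) (λ.λ.1)) (λ.λ.0), not yet normal

Working:
  start: (λ.0 (λ.0) ((λ.0) ((λ.λ.0 1) (λ.λ.1)) 0)) (λ.λ.0)
  [1] (λ.λ.0) (λ.0) ((λ.0) ((λ.λ.0 1) (λ.λ.1)) (λ.λ.0))
  [2] (λ.0) ((λ.0) ((λ.λ.0 1) (λ.λ.1)) (λ.λ.0))
  [3] (λ.0) ((λ.λ.0 1) (λ.λ.1)) (λ.λ.0)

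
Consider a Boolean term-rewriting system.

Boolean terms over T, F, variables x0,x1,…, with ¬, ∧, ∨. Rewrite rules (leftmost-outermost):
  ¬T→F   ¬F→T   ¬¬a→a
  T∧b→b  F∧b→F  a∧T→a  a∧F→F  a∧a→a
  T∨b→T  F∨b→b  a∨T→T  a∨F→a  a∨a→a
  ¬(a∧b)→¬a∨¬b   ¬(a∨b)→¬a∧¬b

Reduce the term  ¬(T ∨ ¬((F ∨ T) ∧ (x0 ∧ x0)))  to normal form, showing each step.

Answer: normal form = F  (in 3 steps)

Working:
  start: ¬(T ∨ ¬((F ∨ T) ∧ (x0 ∧ x0)))
  step 1: ¬T ∧ ¬¬((F ∨ T) ∧ (x0 ∧ x0))
  step 2: F ∧ ¬¬((F ∨ T) ∧ (x0 ∧ x0))
  step 3: F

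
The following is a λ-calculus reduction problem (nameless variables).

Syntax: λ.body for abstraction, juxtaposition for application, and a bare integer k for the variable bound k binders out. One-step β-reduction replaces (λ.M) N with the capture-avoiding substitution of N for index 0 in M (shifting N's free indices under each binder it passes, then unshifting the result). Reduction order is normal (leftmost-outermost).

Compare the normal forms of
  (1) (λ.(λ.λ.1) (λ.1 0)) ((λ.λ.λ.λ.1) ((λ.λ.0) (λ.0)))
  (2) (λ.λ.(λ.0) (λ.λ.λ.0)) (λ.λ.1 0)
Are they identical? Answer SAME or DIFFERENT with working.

Answer: DIFFERENT — A ⇓ λ.λ.λ.λ.1, B ⇓ λ.λ.λ.λ.0

Reduction:
Term A:
  start: (λ.(λ.λ.1) (λ.1 0)) ((λ.λ.λ.λ.1) ((λ.λ.0) (λ.0)))
  step 1: (λ.λ.1) (λ.(λ.λ.λ.λ.1) ((λ.λ.0) (λ.0)) 0)
  step 2: λ.λ.(λ.λ.λ.λ.1) ((λ.λ.0) (λ.0)) 0
  step 3: λ.λ.(λ.λ.λ.1) 0
  step 4: λ.λ.λ.λ.1

Term B:
  start: (λ.λ.(λ.0) (λ.λ.λ.0)) (λ.λ.1 0)
  step 1: λ.(λ.0) (λ.λ.λ.0)
  step 2: λ.λ.λ.λ.0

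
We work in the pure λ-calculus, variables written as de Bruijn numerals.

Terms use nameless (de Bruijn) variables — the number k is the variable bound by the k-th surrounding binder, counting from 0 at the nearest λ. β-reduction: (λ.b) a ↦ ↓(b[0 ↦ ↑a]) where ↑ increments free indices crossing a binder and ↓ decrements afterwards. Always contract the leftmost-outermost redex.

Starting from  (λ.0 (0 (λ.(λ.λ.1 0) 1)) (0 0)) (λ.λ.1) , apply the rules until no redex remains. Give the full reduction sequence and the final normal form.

  start: (λ.0 (0 (λ.(λ.λ.1 0) 1)) (0 0)) (λ.λ.1)
  →1  (λ.λ.1) ((λ.λ.1) (λ.(λ.λ.1 0) (λ.λ.1))) ((λ.λ.1) (λ.λ.1))
  →2  (λ.(λ.λ.1) (λ.(λ.λ.1 0) (λ.λ.1))) ((λ.λ.1) (λ.λ.1))
  →3  (λ.λ.1) (λ.(λ.λ.1 0) (λ.λ.1))
  →4  λ.λ.(λ.λ.1 0) (λ.λ.1)
  →5  λ.λ.λ.(λ.λ.1) 0
  →6  λ.λ.λ.λ.1

Answer: normal form = λ.λ.λ.λ.1  (in 6 steps)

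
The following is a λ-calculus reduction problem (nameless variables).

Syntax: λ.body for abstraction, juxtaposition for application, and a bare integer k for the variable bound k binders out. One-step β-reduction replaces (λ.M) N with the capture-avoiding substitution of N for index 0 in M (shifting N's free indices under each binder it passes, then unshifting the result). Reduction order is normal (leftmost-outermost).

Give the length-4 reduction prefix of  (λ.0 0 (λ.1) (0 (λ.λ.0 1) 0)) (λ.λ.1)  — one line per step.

  start: (λ.0 0 (λ.1) (0 (λ.λ.0 1) 0)) (λ.λ.1)
  [1] (λ.λ.1) (λ.λ.1) (λ.λ.λ.1) ((λ.λ.1) (λ.λ.0 1) (λ.λ.1))
  [2] (λ.λ.λ.1) (λ.λ.λ.1) ((λ.λ.1) (λ.λ.0 1) (λ.λ.1))
  [3] (λ.λ.1) ((λ.λ.1) (λ.λ.0 1) (λ.λ.1))
  [4] λ.(λ.λ.1) (λ.λ.0 1) (λ.λ.1)

Answer: after 4 steps: λ.(λ.λ.1) (λ.λ.0 1) (λ.λ.1)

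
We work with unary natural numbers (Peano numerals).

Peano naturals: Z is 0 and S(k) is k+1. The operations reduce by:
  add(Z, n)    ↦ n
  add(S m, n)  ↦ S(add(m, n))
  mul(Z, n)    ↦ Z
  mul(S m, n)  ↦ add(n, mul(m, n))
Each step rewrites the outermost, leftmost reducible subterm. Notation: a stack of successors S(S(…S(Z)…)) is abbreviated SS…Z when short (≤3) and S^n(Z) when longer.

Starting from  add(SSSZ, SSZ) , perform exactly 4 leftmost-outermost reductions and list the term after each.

  start: add(SSSZ, SSZ)
  →1  S(add(SSZ, SSZ))
  →2  S(S(add(SZ, SSZ)))
  →3  S(S(S(add(Z, SSZ))))
  →4  S^5(Z)

Answer: after 4 steps: S^5(Z)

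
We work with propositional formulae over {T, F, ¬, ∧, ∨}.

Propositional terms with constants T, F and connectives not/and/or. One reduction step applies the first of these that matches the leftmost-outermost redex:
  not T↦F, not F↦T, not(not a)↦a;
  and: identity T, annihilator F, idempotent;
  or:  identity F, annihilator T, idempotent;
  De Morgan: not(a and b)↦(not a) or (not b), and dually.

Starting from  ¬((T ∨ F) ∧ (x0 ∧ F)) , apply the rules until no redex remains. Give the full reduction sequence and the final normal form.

  start: ¬((T ∨ F) ∧ (x0 ∧ F))
  step 1: ¬(T ∨ F) ∨ ¬(x0 ∧ F)
  step 2: (¬T ∧ ¬F) ∨ ¬(x0 ∧ F)
  step 3: (F ∧ ¬F) ∨ ¬(x0 ∧ F)
  step 4: F ∨ ¬(x0 ∧ F)
  step 5: ¬(x0 ∧ F)
  step 6: ¬x0 ∨ ¬F
  step 7: ¬x0 ∨ T
  step 8: T

Answer: normal form = T  (in 8 steps)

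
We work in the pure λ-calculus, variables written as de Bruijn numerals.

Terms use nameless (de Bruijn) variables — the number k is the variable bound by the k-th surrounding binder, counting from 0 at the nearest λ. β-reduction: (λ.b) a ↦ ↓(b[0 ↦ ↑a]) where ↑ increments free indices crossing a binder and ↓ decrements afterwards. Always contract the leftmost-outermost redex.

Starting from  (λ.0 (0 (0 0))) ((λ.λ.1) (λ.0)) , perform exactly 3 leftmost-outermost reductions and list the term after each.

Answer: after 3 steps: λ.0

Reduction:
  start: (λ.0 (0 (0 0))) ((λ.λ.1) (λ.0))
  step 1: (λ.λ.1) (λ.0) ((λ.λ.1) (λ.0) ((λ.λ.1) (λ.0) ((λ.λ.1) (λ.0))))
  step 2: (λ.λ.0) ((λ.λ.1) (λ.0) ((λ.λ.1) (λ.0) ((λ.λ.1) (λ.0))))
  step 3: λ.0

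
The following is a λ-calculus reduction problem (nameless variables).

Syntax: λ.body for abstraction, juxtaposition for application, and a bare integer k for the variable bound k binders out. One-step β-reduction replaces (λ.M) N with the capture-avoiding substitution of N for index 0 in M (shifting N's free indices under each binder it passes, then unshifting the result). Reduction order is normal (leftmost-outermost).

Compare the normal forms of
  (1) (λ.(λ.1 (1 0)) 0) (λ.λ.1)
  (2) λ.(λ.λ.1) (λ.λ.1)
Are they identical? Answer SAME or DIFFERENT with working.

Term A:
  start: (λ.(λ.1 (1 0)) 0) (λ.λ.1)
  →1  (λ.(λ.λ.1) ((λ.λ.1) 0)) (λ.λ.1)
  →2  (λ.λ.1) ((λ.λ.1) (λ.λ.1))
  →3  λ.(λ.λ.1) (λ.λ.1)
  →4  λ.λ.λ.λ.1

Term B:
  start: λ.(λ.λ.1) (λ.λ.1)
  →1  λ.λ.λ.λ.1

Answer: SAME — A ⇓ λ.λ.λ.λ.1, B ⇓ λ.λ.λ.λ.1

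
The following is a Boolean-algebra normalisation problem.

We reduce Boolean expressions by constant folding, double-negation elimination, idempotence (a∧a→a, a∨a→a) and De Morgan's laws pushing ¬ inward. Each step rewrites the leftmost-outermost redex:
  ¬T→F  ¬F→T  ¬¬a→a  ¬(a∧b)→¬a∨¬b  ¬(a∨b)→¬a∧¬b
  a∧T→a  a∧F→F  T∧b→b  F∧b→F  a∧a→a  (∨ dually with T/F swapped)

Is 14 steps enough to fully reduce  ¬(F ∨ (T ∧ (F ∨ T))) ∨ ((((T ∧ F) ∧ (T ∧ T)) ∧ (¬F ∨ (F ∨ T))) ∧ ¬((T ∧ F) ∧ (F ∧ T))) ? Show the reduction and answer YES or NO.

Answer: NO — after 14 steps the term is F ∧ ¬((T ∧ F) ∧ (F ∧ T)), not yet normal

Working:
  start: ¬(F ∨ (T ∧ (F ∨ T))) ∨ ((((T ∧ F) ∧ (T ∧ T)) ∧ (¬F ∨ (F ∨ T))) ∧ ¬((T ∧ F) ∧ (F ∧ T)))
  [1] (¬F ∧ ¬(T ∧ (F ∨ T))) ∨ ((((T ∧ F) ∧ (T ∧ T)) ∧ (¬F ∨ (F ∨ T))) ∧ ¬((T ∧ F) ∧ (F ∧ T)))
  [2] (T ∧ ¬(T ∧ (F ∨ T))) ∨ ((((T ∧ F) ∧ (T ∧ T)) ∧ (¬F ∨ (F ∨ T))) ∧ ¬((T ∧ F) ∧ (F ∧ T)))
  [3] ¬(T ∧ (F ∨ T)) ∨ ((((T ∧ F) ∧ (T ∧ T)) ∧ (¬F ∨ (F ∨ T))) ∧ ¬((T ∧ F) ∧ (F ∧ T)))
  [4] (¬T ∨ ¬(F ∨ T)) ∨ ((((T ∧ F) ∧ (T ∧ T)) ∧ (¬F ∨ (F ∨ T))) ∧ ¬((T ∧ F) ∧ (F ∧ T)))
  [5] (F ∨ ¬(F ∨ T)) ∨ ((((T ∧ F) ∧ (T ∧ T)) ∧ (¬F ∨ (F ∨ T))) ∧ ¬((T ∧ F) ∧ (F ∧ T)))
  [6] ¬(F ∨ T) ∨ ((((T ∧ F) ∧ (T ∧ T)) ∧ (¬F ∨ (F ∨ T))) ∧ ¬((T ∧ F) ∧ (F ∧ T)))
  [7] (¬F ∧ ¬T) ∨ ((((T ∧ F) ∧ (T ∧ T)) ∧ (¬F ∨ (F ∨ T))) ∧ ¬((T ∧ F) ∧ (F ∧ T)))
  [8] (T ∧ ¬T) ∨ ((((T ∧ F) ∧ (T ∧ T)) ∧ (¬F ∨ (F ∨ T))) ∧ ¬((T ∧ F) ∧ (F ∧ T)))
  [9] ¬T ∨ ((((T ∧ F) ∧ (T ∧ T)) ∧ (¬F ∨ (F ∨ T))) ∧ ¬((T ∧ F) ∧ (F ∧ T)))
  [10] F ∨ ((((T ∧ F) ∧ (T ∧ T)) ∧ (¬F ∨ (F ∨ T))) ∧ ¬((T ∧ F) ∧ (F ∧ T)))
  [11] (((T ∧ F) ∧ (T ∧ T)) ∧ (¬F ∨ (F ∨ T))) ∧ ¬((T ∧ F) ∧ (F ∧ T))
  [12] ((F ∧ (T ∧ T)) ∧ (¬F ∨ (F ∨ T))) ∧ ¬((T ∧ F) ∧ (F ∧ T))
  [13] (F ∧ (¬F ∨ (F ∨ T))) ∧ ¬((T ∧ F) ∧ (F ∧ T))
  [14] F ∧ ¬((T ∧ F) ∧ (F ∧ T))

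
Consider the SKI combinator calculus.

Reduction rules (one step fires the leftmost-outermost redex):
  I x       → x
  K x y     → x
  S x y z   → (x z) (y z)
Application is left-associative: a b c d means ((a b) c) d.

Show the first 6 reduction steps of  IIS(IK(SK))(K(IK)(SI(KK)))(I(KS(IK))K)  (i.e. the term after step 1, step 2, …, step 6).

  start: IIS(IK(SK))(K(IK)(SI(KK)))(I(KS(IK))K)
  step 1: IS(IK(SK))(K(IK)(SI(KK)))(I(KS(IK))K)
  step 2: S(IK(SK))(K(IK)(SI(KK)))(I(KS(IK))K)
  step 3: IK(SK)(I(KS(IK))K)(K(IK)(SI(KK))(I(KS(IK))K))
  step 4: K(SK)(I(KS(IK))K)(K(IK)(SI(KK))(I(KS(IK))K))
  step 5: SK(K(IK)(SI(KK))(I(KS(IK))K))
  step 6: SK(IK(I(KS(IK))K))

Answer: after 6 steps: SK(IK(I(KS(IK))K))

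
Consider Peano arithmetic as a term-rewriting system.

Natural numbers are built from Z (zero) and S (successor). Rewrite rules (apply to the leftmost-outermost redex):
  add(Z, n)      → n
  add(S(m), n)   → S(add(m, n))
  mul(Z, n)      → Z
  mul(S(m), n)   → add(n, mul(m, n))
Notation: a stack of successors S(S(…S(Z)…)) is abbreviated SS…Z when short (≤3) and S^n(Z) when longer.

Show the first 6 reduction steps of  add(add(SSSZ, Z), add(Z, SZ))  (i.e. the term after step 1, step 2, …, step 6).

Answer: after 6 steps: S(S(S(add(add(Z, Z), add(Z, SZ)))))

Working:
  start: add(add(SSSZ, Z), add(Z, SZ))
  step 1: add(S(add(SSZ, Z)), add(Z, SZ))
  step 2: S(add(add(SSZ, Z), add(Z, SZ)))
  step 3: S(add(S(add(SZ, Z)), add(Z, SZ)))
  step 4: S(S(add(add(SZ, Z), add(Z, SZ))))
  step 5: S(S(add(S(add(Z, Z)), add(Z, SZ))))
  step 6: S(S(S(add(add(Z, Z), add(Z, SZ)))))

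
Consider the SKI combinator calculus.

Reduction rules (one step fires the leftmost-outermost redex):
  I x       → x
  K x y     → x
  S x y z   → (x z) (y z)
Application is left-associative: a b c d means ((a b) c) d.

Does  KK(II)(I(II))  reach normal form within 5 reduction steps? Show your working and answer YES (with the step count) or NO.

  start: KK(II)(I(II))
  [1] K(I(II))
  [2] K(II)
  [3] KI

Answer: YES — reaches normal form KI in 3 ≤ 5 steps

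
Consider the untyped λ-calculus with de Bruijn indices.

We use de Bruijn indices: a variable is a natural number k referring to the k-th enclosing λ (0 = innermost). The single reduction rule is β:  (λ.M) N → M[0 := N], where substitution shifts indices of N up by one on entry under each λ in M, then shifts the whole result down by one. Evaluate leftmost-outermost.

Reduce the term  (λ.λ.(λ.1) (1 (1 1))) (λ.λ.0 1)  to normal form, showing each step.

  start: (λ.λ.(λ.1) (1 (1 1))) (λ.λ.0 1)
  step 1: λ.(λ.1) ((λ.λ.0 1) ((λ.λ.0 1) (λ.λ.0 1)))
  step 2: λ.0

Answer: normal form = λ.0  (in 2 steps)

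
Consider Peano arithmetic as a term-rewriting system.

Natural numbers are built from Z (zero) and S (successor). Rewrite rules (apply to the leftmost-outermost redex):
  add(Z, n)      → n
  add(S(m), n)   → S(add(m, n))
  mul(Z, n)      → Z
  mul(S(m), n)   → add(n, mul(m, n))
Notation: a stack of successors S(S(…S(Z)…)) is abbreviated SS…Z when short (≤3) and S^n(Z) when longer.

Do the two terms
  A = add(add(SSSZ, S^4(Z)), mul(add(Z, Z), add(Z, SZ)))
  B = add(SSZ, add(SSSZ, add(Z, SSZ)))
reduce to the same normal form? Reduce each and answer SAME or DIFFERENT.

Answer: SAME — A ⇓ S^7(Z), B ⇓ S^7(Z)

Working:
Term A:
  start: add(add(SSSZ, S^4(Z)), mul(add(Z, Z), add(Z, SZ)))
  →1  add(S(add(SSZ, S^4(Z))), mul(add(Z, Z), add(Z, SZ)))
  →2  S(add(add(SSZ, S^4(Z)), mul(add(Z, Z), add(Z, SZ))))
  →3  S(add(S(add(SZ, S^4(Z))), mul(add(Z, Z), add(Z, SZ))))
  →4  S(S(add(add(SZ, S^4(Z)), mul(add(Z, Z), add(Z, SZ)))))
  →5  S(S(add(S(add(Z, S^4(Z))), mul(add(Z, Z), add(Z, SZ)))))
  →6  S(S(S(add(add(Z, S^4(Z)), mul(add(Z, Z), add(Z, SZ))))))
  →7  S(S(S(add(S^4(Z), mul(add(Z, Z), add(Z, SZ))))))
  →8  S(S(S(S(add(SSSZ, mul(add(Z, Z), add(Z, SZ)))))))
  →9  S(S(S(S(S(add(SSZ, mul(add(Z, Z), add(Z, SZ))))))))
  →10  S(S(S(S(S(S(add(SZ, mul(add(Z, Z), add(Z, SZ)))))))))
  →11  S(S(S(S(S(S(S(add(Z, mul(add(Z, Z), add(Z, SZ))))))))))
  →12  S(S(S(S(S(S(S(mul(add(Z, Z), add(Z, SZ)))))))))
  →13  S(S(S(S(S(S(S(mul(Z, add(Z, SZ)))))))))
  →14  S^7(Z)

Term B:
  start: add(SSZ, add(SSSZ, add(Z, SSZ)))
  →1  S(add(SZ, add(SSSZ, add(Z, SSZ))))
  →2  S(S(add(Z, add(SSSZ, add(Z, SSZ)))))
  →3  S(S(add(SSSZ, add(Z, SSZ))))
  →4  S(S(S(add(SSZ, add(Z, SSZ)))))
  →5  S(S(S(S(add(SZ, add(Z, SSZ))))))
  →6  S(S(S(S(S(add(Z, add(Z, SSZ)))))))
  →7  S(S(S(S(S(add(Z, SSZ))))))
  →8  S^7(Z)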